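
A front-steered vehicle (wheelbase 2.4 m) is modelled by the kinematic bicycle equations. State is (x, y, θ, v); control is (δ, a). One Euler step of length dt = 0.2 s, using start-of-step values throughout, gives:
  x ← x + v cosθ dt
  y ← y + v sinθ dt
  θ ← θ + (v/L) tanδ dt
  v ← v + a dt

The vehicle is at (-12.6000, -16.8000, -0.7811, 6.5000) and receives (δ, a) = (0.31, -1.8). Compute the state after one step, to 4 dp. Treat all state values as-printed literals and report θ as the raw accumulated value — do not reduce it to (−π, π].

(-11.6768, -17.7153, -0.6076, 6.1400)

x' = -12.6000 + 6.5000·cos(-0.7811)·0.2 = -11.6768
y' = -16.8000 + 6.5000·sin(-0.7811)·0.2 = -17.7153
θ' = -0.7811 + (6.5000/2.4)·tan(0.31)·0.2 = -0.6076
v' = 6.5000 − 1.8000·0.2 = 6.1400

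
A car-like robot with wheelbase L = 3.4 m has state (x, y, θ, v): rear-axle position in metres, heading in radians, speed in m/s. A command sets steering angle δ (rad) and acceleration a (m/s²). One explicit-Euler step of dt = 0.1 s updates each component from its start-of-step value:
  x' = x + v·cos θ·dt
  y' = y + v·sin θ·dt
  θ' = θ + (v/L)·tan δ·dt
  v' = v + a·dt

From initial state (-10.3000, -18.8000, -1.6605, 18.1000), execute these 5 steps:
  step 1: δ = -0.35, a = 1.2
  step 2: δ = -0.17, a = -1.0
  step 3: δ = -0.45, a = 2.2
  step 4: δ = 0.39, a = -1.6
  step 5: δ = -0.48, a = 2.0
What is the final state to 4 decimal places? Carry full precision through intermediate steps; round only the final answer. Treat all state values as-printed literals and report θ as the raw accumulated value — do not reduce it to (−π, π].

(-13.4513, -27.1814, -2.2609, 18.3800)

after step 1 (δ=-0.35, a=1.2): (-10.462146, -20.602723, -1.854824, 18.220000)
after step 2 (δ=-0.17, a=-1.0): (-10.972714, -22.351723, -1.946812, 18.120000)
after step 3 (δ=-0.45, a=2.2): (-11.638112, -24.037128, -2.204252, 18.340000)
after step 4 (δ=0.39, a=-1.6): (-12.723718, -25.515308, -1.982524, 18.180000)
after step 5 (δ=-0.48, a=2.0): (-13.451269, -27.181380, -2.260898, 18.380000)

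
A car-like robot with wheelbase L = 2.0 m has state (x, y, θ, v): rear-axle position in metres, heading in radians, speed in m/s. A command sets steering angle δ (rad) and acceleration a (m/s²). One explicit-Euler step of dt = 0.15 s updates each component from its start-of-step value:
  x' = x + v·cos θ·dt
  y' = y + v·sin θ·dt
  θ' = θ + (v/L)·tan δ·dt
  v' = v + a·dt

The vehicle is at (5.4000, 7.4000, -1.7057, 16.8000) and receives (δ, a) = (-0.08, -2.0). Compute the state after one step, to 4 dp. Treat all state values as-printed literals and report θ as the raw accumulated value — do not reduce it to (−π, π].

x' = 5.4000 + 16.8000·cos(-1.7057)·0.15 = 5.0611
y' = 7.4000 + 16.8000·sin(-1.7057)·0.15 = 4.9029
θ' = -1.7057 + (16.8000/2.0)·tan(-0.08)·0.15 = -1.8067
v' = 16.8000 − 2.0000·0.15 = 16.5000

(5.0611, 4.9029, -1.8067, 16.5000)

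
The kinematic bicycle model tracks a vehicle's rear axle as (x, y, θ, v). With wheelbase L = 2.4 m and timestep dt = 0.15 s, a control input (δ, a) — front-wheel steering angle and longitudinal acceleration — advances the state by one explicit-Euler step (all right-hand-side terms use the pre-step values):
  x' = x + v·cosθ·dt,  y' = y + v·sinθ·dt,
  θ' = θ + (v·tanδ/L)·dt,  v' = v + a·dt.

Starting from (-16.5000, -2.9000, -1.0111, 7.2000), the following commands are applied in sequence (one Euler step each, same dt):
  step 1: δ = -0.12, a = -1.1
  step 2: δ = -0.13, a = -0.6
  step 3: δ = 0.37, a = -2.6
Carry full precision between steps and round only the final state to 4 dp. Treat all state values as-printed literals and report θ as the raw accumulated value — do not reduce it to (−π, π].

(-14.9645, -5.6775, -0.9545, 6.5550)

after step 1 (δ=-0.12, a=-1.1): (-15.926597, -3.815210, -1.065361, 7.035000)
after step 2 (δ=-0.13, a=-0.6): (-15.415657, -4.738515, -1.122844, 6.945000)
after step 3 (δ=0.37, a=-2.6): (-14.964453, -5.677482, -0.954487, 6.555000)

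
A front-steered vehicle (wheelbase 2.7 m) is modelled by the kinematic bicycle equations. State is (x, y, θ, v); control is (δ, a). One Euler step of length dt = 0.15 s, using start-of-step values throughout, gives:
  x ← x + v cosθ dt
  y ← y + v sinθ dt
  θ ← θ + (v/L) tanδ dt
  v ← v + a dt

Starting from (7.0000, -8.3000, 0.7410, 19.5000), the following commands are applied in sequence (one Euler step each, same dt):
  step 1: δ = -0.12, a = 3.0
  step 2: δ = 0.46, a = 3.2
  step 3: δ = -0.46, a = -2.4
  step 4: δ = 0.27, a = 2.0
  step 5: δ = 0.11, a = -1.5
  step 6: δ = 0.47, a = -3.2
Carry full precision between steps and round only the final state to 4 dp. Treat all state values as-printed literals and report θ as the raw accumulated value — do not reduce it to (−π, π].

after step 1 (δ=-0.12, a=3.0): (9.158047, -6.325549, 0.610372, 19.950000)
after step 2 (δ=0.46, a=3.2): (11.610205, -4.610330, 1.159495, 20.430000)
after step 3 (δ=-0.46, a=-2.4): (12.835401, -1.801405, 0.597160, 20.070000)
after step 4 (δ=0.27, a=2.0): (15.324890, -0.108611, 0.905746, 20.370000)
after step 5 (δ=0.11, a=-1.5): (17.210436, 2.295718, 1.030734, 20.145000)
after step 6 (δ=0.47, a=-3.2): (18.764189, 4.887401, 1.599232, 19.665000)

(18.7642, 4.8874, 1.5992, 19.6650)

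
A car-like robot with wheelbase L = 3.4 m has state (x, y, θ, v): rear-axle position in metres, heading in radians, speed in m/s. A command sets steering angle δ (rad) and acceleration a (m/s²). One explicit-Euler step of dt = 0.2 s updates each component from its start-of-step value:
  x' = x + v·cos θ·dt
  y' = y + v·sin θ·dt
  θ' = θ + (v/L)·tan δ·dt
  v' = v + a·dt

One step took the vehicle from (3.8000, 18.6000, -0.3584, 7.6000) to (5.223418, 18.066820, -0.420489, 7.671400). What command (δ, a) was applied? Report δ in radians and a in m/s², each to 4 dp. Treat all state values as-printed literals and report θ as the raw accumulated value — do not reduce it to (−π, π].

a = (v'−v)/dt = (0.071400)/0.2 = 0.3570
Δθ = θ'−θ = -0.062089;  (v·dt/L) = 7.6000·0.2/3.4 = 0.447059
tan δ = Δθ·L/(v·dt) = -0.138883  →  δ = -0.1380

δ = -0.1380, a = 0.3570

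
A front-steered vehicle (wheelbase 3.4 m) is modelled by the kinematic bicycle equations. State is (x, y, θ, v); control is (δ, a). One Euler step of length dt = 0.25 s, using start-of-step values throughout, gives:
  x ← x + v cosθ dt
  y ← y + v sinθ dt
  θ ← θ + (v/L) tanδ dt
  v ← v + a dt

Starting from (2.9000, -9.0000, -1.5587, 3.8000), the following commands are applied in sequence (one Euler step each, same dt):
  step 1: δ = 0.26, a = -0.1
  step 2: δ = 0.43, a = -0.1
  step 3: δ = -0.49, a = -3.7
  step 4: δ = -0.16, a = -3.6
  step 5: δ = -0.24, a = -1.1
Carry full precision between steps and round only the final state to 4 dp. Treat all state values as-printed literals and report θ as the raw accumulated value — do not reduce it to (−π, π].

(3.2548, -12.9920, -1.5723, 1.6500)

after step 1 (δ=0.26, a=-0.1): (2.911491, -9.949930, -1.484370, 3.775000)
after step 2 (δ=0.43, a=-0.1): (2.992954, -10.890158, -1.357069, 3.750000)
after step 3 (δ=-0.49, a=-3.7): (3.191801, -11.806327, -1.504143, 2.825000)
after step 4 (δ=-0.16, a=-3.6): (3.238840, -12.511009, -1.537665, 1.925000)
after step 5 (δ=-0.24, a=-1.1): (3.254781, -12.991995, -1.572303, 1.650000)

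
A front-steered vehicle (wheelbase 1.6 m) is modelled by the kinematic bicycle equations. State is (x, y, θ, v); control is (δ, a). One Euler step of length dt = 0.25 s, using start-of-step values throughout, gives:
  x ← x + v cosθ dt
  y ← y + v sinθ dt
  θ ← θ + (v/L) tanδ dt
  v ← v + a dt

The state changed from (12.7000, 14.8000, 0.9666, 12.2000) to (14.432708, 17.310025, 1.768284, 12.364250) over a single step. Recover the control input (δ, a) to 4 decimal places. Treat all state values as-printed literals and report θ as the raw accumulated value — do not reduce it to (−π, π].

δ = 0.3981, a = 0.6570

a = (v'−v)/dt = (0.164250)/0.25 = 0.6570
Δθ = θ'−θ = 0.801684;  (v·dt/L) = 12.2000·0.25/1.6 = 1.906250
tan δ = Δθ·L/(v·dt) = 0.420556  →  δ = 0.3981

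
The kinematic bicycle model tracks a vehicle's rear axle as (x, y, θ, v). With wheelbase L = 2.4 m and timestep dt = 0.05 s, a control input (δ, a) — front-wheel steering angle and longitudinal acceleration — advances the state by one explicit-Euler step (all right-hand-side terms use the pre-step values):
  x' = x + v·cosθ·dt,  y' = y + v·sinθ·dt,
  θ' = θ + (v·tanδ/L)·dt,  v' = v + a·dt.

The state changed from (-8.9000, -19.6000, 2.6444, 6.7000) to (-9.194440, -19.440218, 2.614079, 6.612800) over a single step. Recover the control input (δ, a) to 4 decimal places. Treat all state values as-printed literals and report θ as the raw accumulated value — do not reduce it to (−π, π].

a = (v'−v)/dt = (-0.087200)/0.05 = -1.7440
Δθ = θ'−θ = -0.030321;  (v·dt/L) = 6.7000·0.05/2.4 = 0.139583
tan δ = Δθ·L/(v·dt) = -0.217225  →  δ = -0.2139

δ = -0.2139, a = -1.7440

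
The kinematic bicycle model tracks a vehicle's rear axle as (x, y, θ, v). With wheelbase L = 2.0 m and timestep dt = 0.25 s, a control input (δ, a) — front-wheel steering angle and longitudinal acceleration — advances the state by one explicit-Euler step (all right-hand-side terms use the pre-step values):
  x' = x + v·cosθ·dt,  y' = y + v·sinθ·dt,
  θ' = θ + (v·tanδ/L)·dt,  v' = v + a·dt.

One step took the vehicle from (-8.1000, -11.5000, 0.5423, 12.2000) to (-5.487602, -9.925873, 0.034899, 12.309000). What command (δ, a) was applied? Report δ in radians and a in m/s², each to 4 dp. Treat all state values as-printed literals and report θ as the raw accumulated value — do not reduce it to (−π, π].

a = (v'−v)/dt = (0.109000)/0.25 = 0.4360
Δθ = θ'−θ = -0.507401;  (v·dt/L) = 12.2000·0.25/2.0 = 1.525000
tan δ = Δθ·L/(v·dt) = -0.332722  →  δ = -0.3212

δ = -0.3212, a = 0.4360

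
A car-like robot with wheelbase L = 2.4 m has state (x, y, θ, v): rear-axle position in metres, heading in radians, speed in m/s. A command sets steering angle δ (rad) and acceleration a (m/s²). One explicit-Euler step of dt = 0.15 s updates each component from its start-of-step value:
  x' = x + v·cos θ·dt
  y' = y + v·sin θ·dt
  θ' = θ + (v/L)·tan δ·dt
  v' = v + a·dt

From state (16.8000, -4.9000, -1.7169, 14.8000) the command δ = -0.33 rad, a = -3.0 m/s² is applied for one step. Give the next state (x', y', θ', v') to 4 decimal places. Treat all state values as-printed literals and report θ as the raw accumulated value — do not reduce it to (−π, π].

(16.4768, -7.0963, -2.0337, 14.3500)

x' = 16.8000 + 14.8000·cos(-1.7169)·0.15 = 16.4768
y' = -4.9000 + 14.8000·sin(-1.7169)·0.15 = -7.0963
θ' = -1.7169 + (14.8000/2.4)·tan(-0.33)·0.15 = -2.0337
v' = 14.8000 − 3.0000·0.15 = 14.3500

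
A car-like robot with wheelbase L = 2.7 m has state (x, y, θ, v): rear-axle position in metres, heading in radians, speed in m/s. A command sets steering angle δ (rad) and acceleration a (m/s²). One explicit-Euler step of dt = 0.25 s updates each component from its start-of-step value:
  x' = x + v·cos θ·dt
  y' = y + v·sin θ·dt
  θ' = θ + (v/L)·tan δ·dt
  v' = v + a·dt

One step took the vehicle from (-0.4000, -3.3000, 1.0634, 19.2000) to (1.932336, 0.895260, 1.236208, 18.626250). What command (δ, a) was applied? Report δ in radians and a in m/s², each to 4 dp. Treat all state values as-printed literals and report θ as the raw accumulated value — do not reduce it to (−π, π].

δ = 0.0969, a = -2.2950

a = (v'−v)/dt = (-0.573750)/0.25 = -2.2950
Δθ = θ'−θ = 0.172808;  (v·dt/L) = 19.2000·0.25/2.7 = 1.777778
tan δ = Δθ·L/(v·dt) = 0.097205  →  δ = 0.0969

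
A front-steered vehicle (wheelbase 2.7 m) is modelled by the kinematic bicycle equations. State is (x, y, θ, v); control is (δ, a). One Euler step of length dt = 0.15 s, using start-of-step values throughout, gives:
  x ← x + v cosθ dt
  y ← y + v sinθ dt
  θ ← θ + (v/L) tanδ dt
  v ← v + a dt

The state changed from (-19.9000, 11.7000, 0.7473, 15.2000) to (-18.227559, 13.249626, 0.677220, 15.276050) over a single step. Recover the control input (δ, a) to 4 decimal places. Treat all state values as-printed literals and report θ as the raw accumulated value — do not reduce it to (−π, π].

δ = -0.0828, a = 0.5070

a = (v'−v)/dt = (0.076050)/0.15 = 0.5070
Δθ = θ'−θ = -0.070080;  (v·dt/L) = 15.2000·0.15/2.7 = 0.844444
tan δ = Δθ·L/(v·dt) = -0.082989  →  δ = -0.0828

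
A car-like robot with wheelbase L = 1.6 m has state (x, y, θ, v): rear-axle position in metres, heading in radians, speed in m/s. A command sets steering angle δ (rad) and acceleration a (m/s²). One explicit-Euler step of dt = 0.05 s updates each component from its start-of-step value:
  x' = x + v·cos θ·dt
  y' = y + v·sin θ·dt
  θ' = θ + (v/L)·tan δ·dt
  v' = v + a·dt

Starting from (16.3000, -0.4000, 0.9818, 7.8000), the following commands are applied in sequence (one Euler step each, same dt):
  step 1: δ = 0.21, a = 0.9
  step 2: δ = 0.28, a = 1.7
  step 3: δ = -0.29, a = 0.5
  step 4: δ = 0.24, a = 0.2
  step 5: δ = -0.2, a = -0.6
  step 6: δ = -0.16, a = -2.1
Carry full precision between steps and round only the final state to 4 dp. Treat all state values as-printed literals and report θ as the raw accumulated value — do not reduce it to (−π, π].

(17.4847, 1.6521, 1.0007, 7.8300)

after step 1 (δ=0.21, a=0.9): (16.516655, -0.075716, 1.033753, 7.845000)
after step 2 (δ=0.28, a=1.7): (16.717330, 0.261316, 1.104249, 7.930000)
after step 3 (δ=-0.29, a=0.5): (16.895677, 0.615440, 1.030299, 7.955000)
after step 4 (δ=0.24, a=0.2): (17.100345, 0.956492, 1.091134, 7.965000)
after step 5 (δ=-0.2, a=-0.6): (17.284129, 1.309800, 1.040678, 7.935000)
after step 6 (δ=-0.16, a=-2.1): (17.484740, 1.652095, 1.000661, 7.830000)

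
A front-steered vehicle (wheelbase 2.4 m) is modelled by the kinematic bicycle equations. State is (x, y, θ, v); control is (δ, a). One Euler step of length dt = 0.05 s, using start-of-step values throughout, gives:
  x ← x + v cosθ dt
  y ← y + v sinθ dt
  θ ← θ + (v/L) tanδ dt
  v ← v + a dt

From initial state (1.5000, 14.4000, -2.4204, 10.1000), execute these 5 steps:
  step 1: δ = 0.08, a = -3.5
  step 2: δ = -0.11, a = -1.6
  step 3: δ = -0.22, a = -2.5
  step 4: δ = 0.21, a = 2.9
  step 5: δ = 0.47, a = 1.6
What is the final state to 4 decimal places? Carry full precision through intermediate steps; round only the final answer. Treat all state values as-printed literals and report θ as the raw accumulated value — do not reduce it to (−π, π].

after step 1 (δ=0.08, a=-3.5): (1.120736, 14.066558, -2.403531, 9.925000)
after step 2 (δ=-0.11, a=-1.6): (0.753623, 13.732654, -2.426368, 9.845000)
after step 3 (δ=-0.22, a=-2.5): (0.382001, 13.409842, -2.472233, 9.720000)
after step 4 (δ=0.21, a=2.9): (0.000870, 13.108287, -2.429072, 9.865000)
after step 5 (δ=0.47, a=1.6): (-0.372380, 12.785828, -2.324674, 9.945000)

(-0.3724, 12.7858, -2.3247, 9.9450)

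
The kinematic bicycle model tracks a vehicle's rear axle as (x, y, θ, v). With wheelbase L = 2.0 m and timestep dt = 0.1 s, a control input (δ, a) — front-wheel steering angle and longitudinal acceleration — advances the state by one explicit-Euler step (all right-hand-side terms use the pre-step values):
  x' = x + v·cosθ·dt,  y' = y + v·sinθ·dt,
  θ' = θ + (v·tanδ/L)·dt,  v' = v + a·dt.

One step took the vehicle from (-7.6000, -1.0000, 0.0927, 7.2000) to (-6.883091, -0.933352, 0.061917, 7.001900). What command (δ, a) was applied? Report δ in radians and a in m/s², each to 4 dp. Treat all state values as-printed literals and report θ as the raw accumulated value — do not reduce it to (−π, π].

a = (v'−v)/dt = (-0.198100)/0.1 = -1.9810
Δθ = θ'−θ = -0.030783;  (v·dt/L) = 7.2000·0.1/2.0 = 0.360000
tan δ = Δθ·L/(v·dt) = -0.085508  →  δ = -0.0853

δ = -0.0853, a = -1.9810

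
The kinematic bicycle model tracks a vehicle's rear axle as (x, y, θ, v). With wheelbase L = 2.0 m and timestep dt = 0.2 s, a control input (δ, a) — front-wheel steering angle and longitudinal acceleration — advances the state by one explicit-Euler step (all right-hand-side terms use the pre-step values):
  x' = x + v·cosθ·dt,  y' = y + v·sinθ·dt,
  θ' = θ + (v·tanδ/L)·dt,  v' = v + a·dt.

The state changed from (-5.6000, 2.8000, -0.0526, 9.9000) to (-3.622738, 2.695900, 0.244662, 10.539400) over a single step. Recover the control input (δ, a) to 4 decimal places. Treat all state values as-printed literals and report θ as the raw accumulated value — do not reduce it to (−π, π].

δ = 0.2917, a = 3.1970

a = (v'−v)/dt = (0.639400)/0.2 = 3.1970
Δθ = θ'−θ = 0.297262;  (v·dt/L) = 9.9000·0.2/2.0 = 0.990000
tan δ = Δθ·L/(v·dt) = 0.300265  →  δ = 0.2917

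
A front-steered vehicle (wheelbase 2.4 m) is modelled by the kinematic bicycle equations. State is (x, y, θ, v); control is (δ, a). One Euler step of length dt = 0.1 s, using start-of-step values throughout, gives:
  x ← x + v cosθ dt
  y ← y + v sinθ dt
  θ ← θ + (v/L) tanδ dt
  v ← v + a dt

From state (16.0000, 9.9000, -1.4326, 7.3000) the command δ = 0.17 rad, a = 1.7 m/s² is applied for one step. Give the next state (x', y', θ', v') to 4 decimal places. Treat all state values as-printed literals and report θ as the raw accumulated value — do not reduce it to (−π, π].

x' = 16.0000 + 7.3000·cos(-1.4326)·0.1 = 16.1006
y' = 9.9000 + 7.3000·sin(-1.4326)·0.1 = 9.1770
θ' = -1.4326 + (7.3000/2.4)·tan(0.17)·0.1 = -1.3804
v' = 7.3000 + 1.7000·0.1 = 7.4700

(16.1006, 9.1770, -1.3804, 7.4700)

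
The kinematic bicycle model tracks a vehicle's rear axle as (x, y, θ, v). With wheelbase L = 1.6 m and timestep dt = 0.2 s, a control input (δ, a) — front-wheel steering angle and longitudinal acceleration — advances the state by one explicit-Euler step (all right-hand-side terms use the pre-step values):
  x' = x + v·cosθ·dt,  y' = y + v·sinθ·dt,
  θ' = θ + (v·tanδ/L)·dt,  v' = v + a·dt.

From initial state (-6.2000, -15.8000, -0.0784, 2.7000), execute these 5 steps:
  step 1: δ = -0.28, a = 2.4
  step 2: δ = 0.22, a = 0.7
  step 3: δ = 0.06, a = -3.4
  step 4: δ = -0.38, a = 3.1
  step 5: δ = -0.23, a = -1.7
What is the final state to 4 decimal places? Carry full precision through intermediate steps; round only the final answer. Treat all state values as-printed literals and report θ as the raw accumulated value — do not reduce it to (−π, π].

(-3.2071, -16.1686, -0.2889, 2.9200)

after step 1 (δ=-0.28, a=2.4): (-5.661659, -15.842293, -0.175450, 3.180000)
after step 2 (δ=0.22, a=0.7): (-5.035422, -15.953307, -0.086561, 3.320000)
after step 3 (δ=0.06, a=-3.4): (-4.373909, -16.010712, -0.061631, 2.640000)
after step 4 (δ=-0.38, a=3.1): (-3.846911, -16.043232, -0.193437, 3.260000)
after step 5 (δ=-0.23, a=-1.7): (-3.207071, -16.168568, -0.288851, 2.920000)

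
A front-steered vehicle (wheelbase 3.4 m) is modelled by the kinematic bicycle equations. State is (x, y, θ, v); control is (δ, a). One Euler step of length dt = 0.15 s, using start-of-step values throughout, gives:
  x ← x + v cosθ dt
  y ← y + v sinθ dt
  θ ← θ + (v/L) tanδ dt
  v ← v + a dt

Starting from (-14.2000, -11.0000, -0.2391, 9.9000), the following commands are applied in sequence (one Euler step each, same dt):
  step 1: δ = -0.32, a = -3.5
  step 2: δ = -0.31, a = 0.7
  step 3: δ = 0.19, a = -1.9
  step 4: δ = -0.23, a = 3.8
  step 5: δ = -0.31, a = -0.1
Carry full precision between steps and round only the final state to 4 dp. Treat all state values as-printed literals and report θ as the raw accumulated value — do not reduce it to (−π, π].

(-7.7033, -13.9043, -0.6689, 9.7500)

after step 1 (δ=-0.32, a=-3.5): (-12.757246, -11.351690, -0.383839, 9.375000)
after step 2 (δ=-0.31, a=0.7): (-11.453324, -11.878307, -0.516328, 9.480000)
after step 3 (δ=0.19, a=-1.9): (-10.216698, -12.580334, -0.435893, 9.195000)
after step 4 (δ=-0.23, a=3.8): (-8.966417, -13.162680, -0.530876, 9.765000)
after step 5 (δ=-0.31, a=-0.1): (-7.703269, -13.904267, -0.668876, 9.750000)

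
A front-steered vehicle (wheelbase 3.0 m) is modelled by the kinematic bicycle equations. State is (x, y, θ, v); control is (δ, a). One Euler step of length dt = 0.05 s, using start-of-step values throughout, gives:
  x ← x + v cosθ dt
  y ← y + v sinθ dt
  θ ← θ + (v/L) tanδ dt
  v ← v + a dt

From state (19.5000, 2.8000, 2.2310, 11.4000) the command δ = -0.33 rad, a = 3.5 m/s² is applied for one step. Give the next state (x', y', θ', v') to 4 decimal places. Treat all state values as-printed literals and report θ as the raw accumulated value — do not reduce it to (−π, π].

(19.1504, 3.2502, 2.1659, 11.5750)

x' = 19.5000 + 11.4000·cos(2.2310)·0.05 = 19.1504
y' = 2.8000 + 11.4000·sin(2.2310)·0.05 = 3.2502
θ' = 2.2310 + (11.4000/3.0)·tan(-0.33)·0.05 = 2.1659
v' = 11.4000 + 3.5000·0.05 = 11.5750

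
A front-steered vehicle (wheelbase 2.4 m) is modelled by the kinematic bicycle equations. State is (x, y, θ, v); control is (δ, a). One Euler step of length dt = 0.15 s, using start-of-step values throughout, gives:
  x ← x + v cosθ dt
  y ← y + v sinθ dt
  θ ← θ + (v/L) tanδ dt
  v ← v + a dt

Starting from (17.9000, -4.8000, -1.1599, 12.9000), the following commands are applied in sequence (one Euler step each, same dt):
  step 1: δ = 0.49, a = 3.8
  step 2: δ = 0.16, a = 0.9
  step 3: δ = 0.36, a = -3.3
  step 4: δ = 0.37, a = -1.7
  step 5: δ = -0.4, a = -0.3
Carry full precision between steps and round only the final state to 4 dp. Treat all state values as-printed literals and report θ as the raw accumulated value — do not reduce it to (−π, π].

(25.6895, -9.5107, -0.2958, 12.8100)

after step 1 (δ=0.49, a=3.8): (18.672899, -6.573937, -0.729856, 13.470000)
after step 2 (δ=0.16, a=0.9): (20.178719, -7.921130, -0.593994, 13.605000)
after step 3 (δ=0.36, a=-3.3): (21.869912, -9.063288, -0.273934, 13.110000)
after step 4 (δ=0.37, a=-1.7): (23.763089, -9.595268, 0.043871, 12.855000)
after step 5 (δ=-0.4, a=-0.3): (25.689484, -9.510701, -0.295817, 12.810000)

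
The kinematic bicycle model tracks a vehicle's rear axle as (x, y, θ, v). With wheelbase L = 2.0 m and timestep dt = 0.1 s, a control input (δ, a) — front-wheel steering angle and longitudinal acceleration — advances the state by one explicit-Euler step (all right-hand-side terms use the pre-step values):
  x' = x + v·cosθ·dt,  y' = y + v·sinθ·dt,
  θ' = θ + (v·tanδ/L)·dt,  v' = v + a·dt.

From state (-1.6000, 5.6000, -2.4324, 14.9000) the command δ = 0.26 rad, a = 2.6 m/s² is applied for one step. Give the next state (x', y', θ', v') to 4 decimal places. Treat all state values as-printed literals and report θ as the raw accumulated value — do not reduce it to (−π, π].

(-2.7307, 4.6297, -2.2342, 15.1600)

x' = -1.6000 + 14.9000·cos(-2.4324)·0.1 = -2.7307
y' = 5.6000 + 14.9000·sin(-2.4324)·0.1 = 4.6297
θ' = -2.4324 + (14.9000/2.0)·tan(0.26)·0.1 = -2.2342
v' = 14.9000 + 2.6000·0.1 = 15.1600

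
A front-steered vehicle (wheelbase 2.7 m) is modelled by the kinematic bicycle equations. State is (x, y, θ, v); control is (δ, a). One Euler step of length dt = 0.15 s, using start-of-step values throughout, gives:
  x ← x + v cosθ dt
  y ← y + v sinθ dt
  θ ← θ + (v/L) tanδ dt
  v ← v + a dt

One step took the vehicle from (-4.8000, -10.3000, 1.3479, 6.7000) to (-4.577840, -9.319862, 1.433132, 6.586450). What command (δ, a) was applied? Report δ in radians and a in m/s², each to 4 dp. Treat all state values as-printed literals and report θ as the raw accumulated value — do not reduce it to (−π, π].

a = (v'−v)/dt = (-0.113550)/0.15 = -0.7570
Δθ = θ'−θ = 0.085232;  (v·dt/L) = 6.7000·0.15/2.7 = 0.372222
tan δ = Δθ·L/(v·dt) = 0.228981  →  δ = 0.2251

δ = 0.2251, a = -0.7570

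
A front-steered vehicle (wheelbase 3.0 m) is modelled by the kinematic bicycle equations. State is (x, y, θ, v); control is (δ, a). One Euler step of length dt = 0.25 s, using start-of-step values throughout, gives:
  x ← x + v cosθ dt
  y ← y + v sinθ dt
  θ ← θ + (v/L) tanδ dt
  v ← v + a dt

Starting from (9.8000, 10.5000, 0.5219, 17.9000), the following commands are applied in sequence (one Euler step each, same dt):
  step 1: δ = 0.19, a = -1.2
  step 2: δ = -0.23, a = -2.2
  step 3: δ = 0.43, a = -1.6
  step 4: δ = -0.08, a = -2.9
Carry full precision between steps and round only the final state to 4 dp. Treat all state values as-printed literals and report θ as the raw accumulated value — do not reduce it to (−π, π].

after step 1 (δ=0.19, a=-1.2): (13.679259, 12.730913, 0.808777, 17.600000)
after step 2 (δ=-0.23, a=-2.2): (16.716947, 15.914064, 0.465367, 17.050000)
after step 3 (δ=0.43, a=-1.6): (20.526160, 17.826864, 1.116991, 16.650000)
after step 4 (δ=-0.08, a=-2.9): (22.350954, 21.568058, 1.005753, 15.925000)

(22.3510, 21.5681, 1.0058, 15.9250)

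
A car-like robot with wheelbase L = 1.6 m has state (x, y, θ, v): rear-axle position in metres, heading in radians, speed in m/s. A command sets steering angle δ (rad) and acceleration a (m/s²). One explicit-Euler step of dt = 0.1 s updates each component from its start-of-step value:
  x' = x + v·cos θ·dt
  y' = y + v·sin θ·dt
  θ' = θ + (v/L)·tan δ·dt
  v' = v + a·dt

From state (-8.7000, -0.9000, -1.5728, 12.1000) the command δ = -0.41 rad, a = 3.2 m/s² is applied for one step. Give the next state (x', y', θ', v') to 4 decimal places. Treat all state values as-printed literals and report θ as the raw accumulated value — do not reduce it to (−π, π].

(-8.7024, -2.1100, -1.9015, 12.4200)

x' = -8.7000 + 12.1000·cos(-1.5728)·0.1 = -8.7024
y' = -0.9000 + 12.1000·sin(-1.5728)·0.1 = -2.1100
θ' = -1.5728 + (12.1000/1.6)·tan(-0.41)·0.1 = -1.9015
v' = 12.1000 + 3.2000·0.1 = 12.4200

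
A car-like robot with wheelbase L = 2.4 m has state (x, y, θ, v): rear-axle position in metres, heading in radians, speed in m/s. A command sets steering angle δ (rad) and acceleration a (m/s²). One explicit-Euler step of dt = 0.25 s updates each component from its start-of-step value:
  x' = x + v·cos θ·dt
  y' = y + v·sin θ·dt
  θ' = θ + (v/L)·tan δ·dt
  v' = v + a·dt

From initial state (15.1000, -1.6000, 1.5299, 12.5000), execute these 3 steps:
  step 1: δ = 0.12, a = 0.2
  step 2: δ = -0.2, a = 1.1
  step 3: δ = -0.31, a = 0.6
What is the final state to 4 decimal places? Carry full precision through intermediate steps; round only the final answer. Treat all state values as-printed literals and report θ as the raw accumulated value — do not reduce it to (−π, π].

(15.3399, 7.8095, 0.9940, 12.9750)

after step 1 (δ=0.12, a=0.2): (15.227765, 1.522387, 1.686904, 12.550000)
after step 2 (δ=-0.2, a=1.1): (14.864294, 4.638762, 1.421903, 12.825000)
after step 3 (δ=-0.31, a=0.6): (15.339921, 7.809538, 0.993966, 12.975000)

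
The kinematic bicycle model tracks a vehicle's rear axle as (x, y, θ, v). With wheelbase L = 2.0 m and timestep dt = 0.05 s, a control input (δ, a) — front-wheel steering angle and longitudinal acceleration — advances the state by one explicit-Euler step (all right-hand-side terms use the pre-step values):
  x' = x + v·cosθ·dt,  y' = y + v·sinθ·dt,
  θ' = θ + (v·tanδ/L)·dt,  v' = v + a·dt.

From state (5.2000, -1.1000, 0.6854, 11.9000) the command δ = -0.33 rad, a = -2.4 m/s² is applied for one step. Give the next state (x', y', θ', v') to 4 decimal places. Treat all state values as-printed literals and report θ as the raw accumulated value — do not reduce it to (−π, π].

x' = 5.2000 + 11.9000·cos(0.6854)·0.05 = 5.6606
y' = -1.1000 + 11.9000·sin(0.6854)·0.05 = -0.7234
θ' = 0.6854 + (11.9000/2.0)·tan(-0.33)·0.05 = 0.5835
v' = 11.9000 − 2.4000·0.05 = 11.7800

(5.6606, -0.7234, 0.5835, 11.7800)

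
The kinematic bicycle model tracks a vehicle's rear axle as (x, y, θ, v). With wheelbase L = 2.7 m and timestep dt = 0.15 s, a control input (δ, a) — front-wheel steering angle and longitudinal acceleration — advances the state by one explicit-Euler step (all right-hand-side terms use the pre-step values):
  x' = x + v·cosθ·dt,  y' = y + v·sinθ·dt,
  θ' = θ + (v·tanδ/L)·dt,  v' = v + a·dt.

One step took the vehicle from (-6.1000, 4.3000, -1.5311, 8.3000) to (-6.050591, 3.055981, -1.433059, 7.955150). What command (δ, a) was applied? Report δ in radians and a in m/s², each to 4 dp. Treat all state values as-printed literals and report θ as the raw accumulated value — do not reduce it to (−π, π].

a = (v'−v)/dt = (-0.344850)/0.15 = -2.2990
Δθ = θ'−θ = 0.098041;  (v·dt/L) = 8.3000·0.15/2.7 = 0.461111
tan δ = Δθ·L/(v·dt) = 0.212619  →  δ = 0.2095

δ = 0.2095, a = -2.2990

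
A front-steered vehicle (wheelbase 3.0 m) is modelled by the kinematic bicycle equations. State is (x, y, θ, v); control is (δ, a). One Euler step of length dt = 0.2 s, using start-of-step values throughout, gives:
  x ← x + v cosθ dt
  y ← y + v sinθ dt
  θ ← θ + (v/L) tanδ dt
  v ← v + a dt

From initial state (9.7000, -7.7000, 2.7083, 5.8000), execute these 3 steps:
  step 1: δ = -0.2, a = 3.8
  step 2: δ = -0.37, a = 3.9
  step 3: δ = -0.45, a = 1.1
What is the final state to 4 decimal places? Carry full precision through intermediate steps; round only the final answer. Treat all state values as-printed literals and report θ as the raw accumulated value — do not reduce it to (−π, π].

after step 1 (δ=-0.2, a=3.8): (8.647198, -7.212961, 2.629919, 6.560000)
after step 2 (δ=-0.37, a=3.9): (7.503231, -6.570556, 2.460293, 7.340000)
after step 3 (δ=-0.45, a=1.1): (6.362954, -5.646006, 2.223918, 7.560000)

(6.3630, -5.6460, 2.2239, 7.5600)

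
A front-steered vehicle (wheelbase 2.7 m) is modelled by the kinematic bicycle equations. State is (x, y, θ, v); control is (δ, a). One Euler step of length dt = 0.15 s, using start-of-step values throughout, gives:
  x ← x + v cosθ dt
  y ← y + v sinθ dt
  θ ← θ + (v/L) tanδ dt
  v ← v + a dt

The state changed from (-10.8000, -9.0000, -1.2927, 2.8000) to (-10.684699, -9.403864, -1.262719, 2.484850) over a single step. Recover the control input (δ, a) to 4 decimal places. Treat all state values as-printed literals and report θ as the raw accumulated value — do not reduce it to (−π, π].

δ = 0.1904, a = -2.1010

a = (v'−v)/dt = (-0.315150)/0.15 = -2.1010
Δθ = θ'−θ = 0.029981;  (v·dt/L) = 2.8000·0.15/2.7 = 0.155556
tan δ = Δθ·L/(v·dt) = 0.192735  →  δ = 0.1904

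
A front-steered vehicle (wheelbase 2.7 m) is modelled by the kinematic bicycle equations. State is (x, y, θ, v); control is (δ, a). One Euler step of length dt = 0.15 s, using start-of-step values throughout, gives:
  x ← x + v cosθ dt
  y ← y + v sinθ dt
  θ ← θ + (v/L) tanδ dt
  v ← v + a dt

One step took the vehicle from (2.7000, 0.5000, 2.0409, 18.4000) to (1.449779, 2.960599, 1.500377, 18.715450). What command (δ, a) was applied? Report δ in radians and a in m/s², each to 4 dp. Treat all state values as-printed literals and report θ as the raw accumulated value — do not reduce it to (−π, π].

a = (v'−v)/dt = (0.315450)/0.15 = 2.1030
Δθ = θ'−θ = -0.540523;  (v·dt/L) = 18.4000·0.15/2.7 = 1.022222
tan δ = Δθ·L/(v·dt) = -0.528773  →  δ = -0.4864

δ = -0.4864, a = 2.1030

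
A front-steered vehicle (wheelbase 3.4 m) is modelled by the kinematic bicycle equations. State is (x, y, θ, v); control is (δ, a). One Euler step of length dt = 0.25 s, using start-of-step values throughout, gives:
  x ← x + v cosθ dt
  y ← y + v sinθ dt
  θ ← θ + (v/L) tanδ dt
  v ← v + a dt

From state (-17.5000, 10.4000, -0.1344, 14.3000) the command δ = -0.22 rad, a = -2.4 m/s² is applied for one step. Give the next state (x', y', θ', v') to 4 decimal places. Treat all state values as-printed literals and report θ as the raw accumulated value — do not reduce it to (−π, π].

x' = -17.5000 + 14.3000·cos(-0.1344)·0.25 = -13.9572
y' = 10.4000 + 14.3000·sin(-0.1344)·0.25 = 9.9210
θ' = -0.1344 + (14.3000/3.4)·tan(-0.22)·0.25 = -0.3695
v' = 14.3000 − 2.4000·0.25 = 13.7000

(-13.9572, 9.9210, -0.3695, 13.7000)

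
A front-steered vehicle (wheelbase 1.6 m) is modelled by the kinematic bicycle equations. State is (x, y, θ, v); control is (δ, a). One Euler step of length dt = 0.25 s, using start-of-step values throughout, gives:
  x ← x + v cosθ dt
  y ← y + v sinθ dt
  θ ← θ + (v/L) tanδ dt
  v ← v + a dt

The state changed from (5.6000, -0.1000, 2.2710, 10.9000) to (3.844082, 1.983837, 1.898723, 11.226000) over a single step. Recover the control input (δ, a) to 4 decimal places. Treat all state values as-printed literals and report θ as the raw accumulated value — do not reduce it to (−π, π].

a = (v'−v)/dt = (0.326000)/0.25 = 1.3040
Δθ = θ'−θ = -0.372277;  (v·dt/L) = 10.9000·0.25/1.6 = 1.703125
tan δ = Δθ·L/(v·dt) = -0.218585  →  δ = -0.2152

δ = -0.2152, a = 1.3040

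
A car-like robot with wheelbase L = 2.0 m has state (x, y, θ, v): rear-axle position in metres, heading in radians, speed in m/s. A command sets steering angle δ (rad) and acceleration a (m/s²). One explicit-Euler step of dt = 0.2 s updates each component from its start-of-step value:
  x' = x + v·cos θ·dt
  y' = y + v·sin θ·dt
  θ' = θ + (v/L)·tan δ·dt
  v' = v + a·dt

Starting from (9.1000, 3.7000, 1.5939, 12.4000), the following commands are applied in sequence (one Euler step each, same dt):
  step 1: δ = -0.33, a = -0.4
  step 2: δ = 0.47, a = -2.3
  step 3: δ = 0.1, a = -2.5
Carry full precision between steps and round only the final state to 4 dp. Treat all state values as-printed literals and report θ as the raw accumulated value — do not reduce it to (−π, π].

(9.4786, 10.7599, 1.9140, 11.3600)

after step 1 (δ=-0.33, a=-0.4): (9.042708, 6.179338, 1.169169, 12.320000)
after step 2 (δ=0.47, a=-2.3): (10.005926, 8.447268, 1.794983, 11.860000)
after step 3 (δ=0.1, a=-2.5): (9.478598, 10.759909, 1.913980, 11.360000)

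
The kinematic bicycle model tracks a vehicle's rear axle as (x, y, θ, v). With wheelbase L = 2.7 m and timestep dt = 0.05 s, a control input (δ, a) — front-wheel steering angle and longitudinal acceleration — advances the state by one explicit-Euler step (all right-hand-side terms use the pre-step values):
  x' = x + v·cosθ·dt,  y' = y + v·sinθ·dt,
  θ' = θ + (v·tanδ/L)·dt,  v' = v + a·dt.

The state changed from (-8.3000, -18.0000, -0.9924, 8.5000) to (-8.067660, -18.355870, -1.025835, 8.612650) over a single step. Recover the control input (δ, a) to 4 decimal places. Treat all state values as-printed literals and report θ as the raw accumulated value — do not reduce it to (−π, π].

a = (v'−v)/dt = (0.112650)/0.05 = 2.2530
Δθ = θ'−θ = -0.033435;  (v·dt/L) = 8.5000·0.05/2.7 = 0.157407
tan δ = Δθ·L/(v·dt) = -0.212411  →  δ = -0.2093

δ = -0.2093, a = 2.2530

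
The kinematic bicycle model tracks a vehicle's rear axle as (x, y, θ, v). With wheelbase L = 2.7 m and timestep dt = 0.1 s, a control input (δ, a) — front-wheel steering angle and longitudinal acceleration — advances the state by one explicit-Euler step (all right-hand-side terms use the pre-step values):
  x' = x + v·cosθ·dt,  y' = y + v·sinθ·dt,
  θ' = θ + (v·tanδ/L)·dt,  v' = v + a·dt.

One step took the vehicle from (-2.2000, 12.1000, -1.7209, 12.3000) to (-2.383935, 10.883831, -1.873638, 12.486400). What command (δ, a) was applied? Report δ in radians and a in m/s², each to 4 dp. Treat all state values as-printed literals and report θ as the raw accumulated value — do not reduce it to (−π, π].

a = (v'−v)/dt = (0.186400)/0.1 = 1.8640
Δθ = θ'−θ = -0.152738;  (v·dt/L) = 12.3000·0.1/2.7 = 0.455556
tan δ = Δθ·L/(v·dt) = -0.335279  →  δ = -0.3235

δ = -0.3235, a = 1.8640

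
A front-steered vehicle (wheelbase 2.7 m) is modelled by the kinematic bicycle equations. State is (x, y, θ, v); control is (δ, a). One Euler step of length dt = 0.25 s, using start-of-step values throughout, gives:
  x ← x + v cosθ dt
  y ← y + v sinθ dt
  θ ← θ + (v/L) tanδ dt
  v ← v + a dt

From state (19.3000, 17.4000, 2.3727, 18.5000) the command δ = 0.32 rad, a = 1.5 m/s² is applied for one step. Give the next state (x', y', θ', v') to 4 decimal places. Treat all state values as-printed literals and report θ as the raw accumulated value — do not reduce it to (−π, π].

(15.9761, 20.6159, 2.9404, 18.8750)

x' = 19.3000 + 18.5000·cos(2.3727)·0.25 = 15.9761
y' = 17.4000 + 18.5000·sin(2.3727)·0.25 = 20.6159
θ' = 2.3727 + (18.5000/2.7)·tan(0.32)·0.25 = 2.9404
v' = 18.5000 + 1.5000·0.25 = 18.8750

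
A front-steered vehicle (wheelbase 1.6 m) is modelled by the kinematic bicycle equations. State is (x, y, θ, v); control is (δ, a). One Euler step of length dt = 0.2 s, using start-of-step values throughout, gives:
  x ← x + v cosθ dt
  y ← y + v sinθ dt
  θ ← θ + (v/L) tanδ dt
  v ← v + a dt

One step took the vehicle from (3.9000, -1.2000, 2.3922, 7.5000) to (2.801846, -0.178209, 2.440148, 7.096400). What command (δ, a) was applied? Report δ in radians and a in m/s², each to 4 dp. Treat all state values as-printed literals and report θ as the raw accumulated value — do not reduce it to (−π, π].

a = (v'−v)/dt = (-0.403600)/0.2 = -2.0180
Δθ = θ'−θ = 0.047948;  (v·dt/L) = 7.5000·0.2/1.6 = 0.937500
tan δ = Δθ·L/(v·dt) = 0.051145  →  δ = 0.0511

δ = 0.0511, a = -2.0180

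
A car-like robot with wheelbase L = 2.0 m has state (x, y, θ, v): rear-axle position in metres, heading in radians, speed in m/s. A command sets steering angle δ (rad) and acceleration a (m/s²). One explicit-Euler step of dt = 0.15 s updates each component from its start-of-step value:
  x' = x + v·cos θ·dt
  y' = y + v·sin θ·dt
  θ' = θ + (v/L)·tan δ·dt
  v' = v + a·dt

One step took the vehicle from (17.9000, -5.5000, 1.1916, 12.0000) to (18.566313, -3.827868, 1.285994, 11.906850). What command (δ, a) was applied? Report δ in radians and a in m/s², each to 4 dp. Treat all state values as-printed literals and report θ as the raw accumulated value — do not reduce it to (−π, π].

δ = 0.1045, a = -0.6210

a = (v'−v)/dt = (-0.093150)/0.15 = -0.6210
Δθ = θ'−θ = 0.094394;  (v·dt/L) = 12.0000·0.15/2.0 = 0.900000
tan δ = Δθ·L/(v·dt) = 0.104882  →  δ = 0.1045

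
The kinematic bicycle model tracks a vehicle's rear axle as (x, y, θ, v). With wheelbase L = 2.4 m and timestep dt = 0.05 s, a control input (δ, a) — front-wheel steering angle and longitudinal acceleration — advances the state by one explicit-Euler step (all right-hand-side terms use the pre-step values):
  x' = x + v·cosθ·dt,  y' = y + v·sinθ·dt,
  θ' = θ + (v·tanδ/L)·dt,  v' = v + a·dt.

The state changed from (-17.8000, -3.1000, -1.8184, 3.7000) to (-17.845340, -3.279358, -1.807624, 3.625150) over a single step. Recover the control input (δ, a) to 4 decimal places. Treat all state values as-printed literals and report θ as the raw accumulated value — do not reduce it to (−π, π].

δ = 0.1389, a = -1.4970

a = (v'−v)/dt = (-0.074850)/0.05 = -1.4970
Δθ = θ'−θ = 0.010776;  (v·dt/L) = 3.7000·0.05/2.4 = 0.077083
tan δ = Δθ·L/(v·dt) = 0.139797  →  δ = 0.1389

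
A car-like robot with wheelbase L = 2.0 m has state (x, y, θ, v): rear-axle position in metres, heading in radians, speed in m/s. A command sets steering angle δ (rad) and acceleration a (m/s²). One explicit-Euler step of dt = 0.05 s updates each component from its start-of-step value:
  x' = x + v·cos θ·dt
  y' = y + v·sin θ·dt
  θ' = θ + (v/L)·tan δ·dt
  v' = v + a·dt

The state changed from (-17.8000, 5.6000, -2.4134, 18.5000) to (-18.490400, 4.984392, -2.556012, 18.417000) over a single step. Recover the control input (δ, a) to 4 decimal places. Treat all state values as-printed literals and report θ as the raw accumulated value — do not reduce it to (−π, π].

δ = -0.2991, a = -1.6600

a = (v'−v)/dt = (-0.083000)/0.05 = -1.6600
Δθ = θ'−θ = -0.142612;  (v·dt/L) = 18.5000·0.05/2.0 = 0.462500
tan δ = Δθ·L/(v·dt) = -0.308350  →  δ = -0.2991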